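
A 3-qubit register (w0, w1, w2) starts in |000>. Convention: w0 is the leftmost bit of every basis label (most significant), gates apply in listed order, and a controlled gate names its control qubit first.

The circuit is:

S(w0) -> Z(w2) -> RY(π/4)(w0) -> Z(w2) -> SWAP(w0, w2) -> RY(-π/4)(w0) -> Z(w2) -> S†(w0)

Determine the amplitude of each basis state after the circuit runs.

The final amplitudes are sqrt(2)/4 + 1/2 on |000>, -sqrt(2)/4 on |001>, 0 on |010>, 0 on |011>, sqrt(2)*I/4 on |100>, I*(-2 + sqrt(2))/4 on |101>, 0 on |110>, 0 on |111>.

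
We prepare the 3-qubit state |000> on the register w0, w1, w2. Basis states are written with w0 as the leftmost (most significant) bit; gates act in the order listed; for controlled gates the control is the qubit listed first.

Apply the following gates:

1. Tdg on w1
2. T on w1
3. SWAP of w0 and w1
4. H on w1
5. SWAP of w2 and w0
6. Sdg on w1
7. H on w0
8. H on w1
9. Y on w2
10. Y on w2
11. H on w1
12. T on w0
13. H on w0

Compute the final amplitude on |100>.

The amplitude on |100> is sqrt(2)*(1 - exp(I*pi/4))/4.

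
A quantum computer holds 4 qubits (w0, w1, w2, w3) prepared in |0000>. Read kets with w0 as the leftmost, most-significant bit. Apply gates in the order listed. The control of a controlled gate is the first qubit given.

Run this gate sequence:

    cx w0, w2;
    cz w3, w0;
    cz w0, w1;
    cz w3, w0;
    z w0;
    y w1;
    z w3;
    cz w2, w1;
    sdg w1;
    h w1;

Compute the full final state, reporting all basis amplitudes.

After the circuit, the state carries amplitude sqrt(2)/2 on |0000>, -sqrt(2)/2 on |0100>, and 0 on every other basis state.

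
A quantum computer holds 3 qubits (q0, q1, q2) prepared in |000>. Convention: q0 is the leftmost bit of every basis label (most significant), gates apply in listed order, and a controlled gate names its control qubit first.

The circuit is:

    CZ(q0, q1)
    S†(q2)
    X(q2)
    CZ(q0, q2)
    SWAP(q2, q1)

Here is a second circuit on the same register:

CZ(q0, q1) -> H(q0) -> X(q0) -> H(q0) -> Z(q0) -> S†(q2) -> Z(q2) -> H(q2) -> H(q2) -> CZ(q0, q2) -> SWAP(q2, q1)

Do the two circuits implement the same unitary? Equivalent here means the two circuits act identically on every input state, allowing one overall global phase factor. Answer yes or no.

No — the two circuits implement different unitaries, even allowing a global phase.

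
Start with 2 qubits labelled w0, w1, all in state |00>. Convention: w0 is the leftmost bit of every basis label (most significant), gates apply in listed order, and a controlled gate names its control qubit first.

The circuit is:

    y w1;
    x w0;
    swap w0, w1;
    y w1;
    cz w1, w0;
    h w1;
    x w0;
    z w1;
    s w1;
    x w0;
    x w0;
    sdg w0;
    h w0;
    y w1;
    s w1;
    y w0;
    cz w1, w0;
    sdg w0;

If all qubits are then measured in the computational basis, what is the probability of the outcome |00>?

A full measurement returns |00> with probability 1/4.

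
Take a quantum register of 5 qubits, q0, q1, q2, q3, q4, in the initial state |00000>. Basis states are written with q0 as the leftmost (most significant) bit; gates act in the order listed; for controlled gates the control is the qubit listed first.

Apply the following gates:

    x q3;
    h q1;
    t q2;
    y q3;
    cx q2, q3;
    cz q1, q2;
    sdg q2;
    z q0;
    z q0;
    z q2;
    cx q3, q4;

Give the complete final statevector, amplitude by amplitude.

After the circuit, the state carries amplitude -sqrt(2)*I/2 on |00000>, -sqrt(2)*I/2 on |01000>, and 0 on every other basis state.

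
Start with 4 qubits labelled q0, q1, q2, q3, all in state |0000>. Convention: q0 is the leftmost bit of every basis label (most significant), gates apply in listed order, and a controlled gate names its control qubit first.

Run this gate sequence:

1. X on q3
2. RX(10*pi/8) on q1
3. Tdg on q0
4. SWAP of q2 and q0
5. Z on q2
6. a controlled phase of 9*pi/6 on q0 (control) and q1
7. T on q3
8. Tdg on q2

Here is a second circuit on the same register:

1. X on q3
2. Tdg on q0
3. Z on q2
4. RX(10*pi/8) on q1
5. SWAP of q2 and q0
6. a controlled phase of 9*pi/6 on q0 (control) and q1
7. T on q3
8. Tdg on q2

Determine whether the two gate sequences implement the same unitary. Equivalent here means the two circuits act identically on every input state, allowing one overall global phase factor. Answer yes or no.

No: there is an input state on which the two circuits produce genuinely different outputs (not merely differing by a phase).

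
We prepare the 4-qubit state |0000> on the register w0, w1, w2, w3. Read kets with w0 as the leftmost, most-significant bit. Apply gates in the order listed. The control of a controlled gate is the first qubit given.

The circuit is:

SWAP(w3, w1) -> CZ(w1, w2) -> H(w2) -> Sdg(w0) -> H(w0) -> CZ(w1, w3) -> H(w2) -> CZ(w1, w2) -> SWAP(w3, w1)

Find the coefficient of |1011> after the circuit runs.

The final state's coefficient on |1011> equals 0.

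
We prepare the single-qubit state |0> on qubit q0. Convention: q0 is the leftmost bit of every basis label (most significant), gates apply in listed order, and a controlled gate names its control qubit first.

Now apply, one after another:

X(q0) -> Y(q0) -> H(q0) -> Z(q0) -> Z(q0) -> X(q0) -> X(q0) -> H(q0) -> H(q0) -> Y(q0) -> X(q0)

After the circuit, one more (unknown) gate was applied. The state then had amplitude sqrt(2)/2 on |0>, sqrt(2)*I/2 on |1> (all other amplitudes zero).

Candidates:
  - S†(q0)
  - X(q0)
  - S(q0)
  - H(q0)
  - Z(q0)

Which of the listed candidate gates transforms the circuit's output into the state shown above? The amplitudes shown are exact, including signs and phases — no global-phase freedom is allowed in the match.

It was S†(q0) that produced the state shown.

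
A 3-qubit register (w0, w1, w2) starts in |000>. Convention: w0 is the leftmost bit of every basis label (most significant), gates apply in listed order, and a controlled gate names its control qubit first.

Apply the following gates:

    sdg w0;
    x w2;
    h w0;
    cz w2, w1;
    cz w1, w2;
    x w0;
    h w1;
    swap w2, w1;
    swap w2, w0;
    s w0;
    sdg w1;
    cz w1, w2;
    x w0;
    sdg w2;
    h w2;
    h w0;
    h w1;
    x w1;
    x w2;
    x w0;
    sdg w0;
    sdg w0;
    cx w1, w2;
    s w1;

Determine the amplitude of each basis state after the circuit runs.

After the circuit, the state carries amplitude -sqrt(2)/4 on |000>, -sqrt(2)*I/4 on |001>, -sqrt(2)/4 on |010>, sqrt(2)*I/4 on |011>, -sqrt(2)*I/4 on |100>, sqrt(2)/4 on |101>, -sqrt(2)*I/4 on |110>, -sqrt(2)/4 on |111>.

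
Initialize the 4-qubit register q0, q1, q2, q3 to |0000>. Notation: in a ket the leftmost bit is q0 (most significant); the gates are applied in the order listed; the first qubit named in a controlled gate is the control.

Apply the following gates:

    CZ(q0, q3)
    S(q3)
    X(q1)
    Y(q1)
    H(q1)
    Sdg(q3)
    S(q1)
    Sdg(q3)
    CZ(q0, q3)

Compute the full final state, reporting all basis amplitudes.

The resulting statevector has amplitude -sqrt(2)*I/2 on |0000>, sqrt(2)/2 on |0100>, and 0 on every other basis state.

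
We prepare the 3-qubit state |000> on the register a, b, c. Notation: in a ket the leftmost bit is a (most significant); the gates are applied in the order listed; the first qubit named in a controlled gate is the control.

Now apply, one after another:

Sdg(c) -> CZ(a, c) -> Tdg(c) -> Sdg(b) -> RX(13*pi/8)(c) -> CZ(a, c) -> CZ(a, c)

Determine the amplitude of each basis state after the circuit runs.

After the circuit, the state carries amplitude -cos(3*pi/16) on |000>, -I*sin(3*pi/16) on |001>, and 0 on every other basis state.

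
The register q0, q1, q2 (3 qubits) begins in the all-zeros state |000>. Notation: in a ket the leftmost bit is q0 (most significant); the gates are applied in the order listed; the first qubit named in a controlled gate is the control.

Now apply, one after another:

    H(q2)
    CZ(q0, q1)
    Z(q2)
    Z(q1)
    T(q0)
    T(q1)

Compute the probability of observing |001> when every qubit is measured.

The probability of measuring |001> is 1/2.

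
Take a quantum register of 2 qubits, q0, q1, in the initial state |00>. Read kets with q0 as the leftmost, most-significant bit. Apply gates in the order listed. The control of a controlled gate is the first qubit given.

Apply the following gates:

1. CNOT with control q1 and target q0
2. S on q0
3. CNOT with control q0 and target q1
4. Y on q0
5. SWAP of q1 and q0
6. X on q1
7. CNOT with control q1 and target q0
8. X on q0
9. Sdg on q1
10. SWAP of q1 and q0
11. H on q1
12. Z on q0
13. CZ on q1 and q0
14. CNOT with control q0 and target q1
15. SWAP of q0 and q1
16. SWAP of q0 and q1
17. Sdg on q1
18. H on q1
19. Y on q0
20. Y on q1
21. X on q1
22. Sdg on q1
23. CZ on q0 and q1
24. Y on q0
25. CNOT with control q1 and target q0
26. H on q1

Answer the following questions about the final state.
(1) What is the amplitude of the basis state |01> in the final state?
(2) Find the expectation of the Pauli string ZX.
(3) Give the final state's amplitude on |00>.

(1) |01> carries amplitude sqrt(2)*(-1 - I)/4 in the final state.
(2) In the final state, ZX has expectation 1.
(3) |00> carries amplitude sqrt(2)*(-1 - I)/4 in the final state.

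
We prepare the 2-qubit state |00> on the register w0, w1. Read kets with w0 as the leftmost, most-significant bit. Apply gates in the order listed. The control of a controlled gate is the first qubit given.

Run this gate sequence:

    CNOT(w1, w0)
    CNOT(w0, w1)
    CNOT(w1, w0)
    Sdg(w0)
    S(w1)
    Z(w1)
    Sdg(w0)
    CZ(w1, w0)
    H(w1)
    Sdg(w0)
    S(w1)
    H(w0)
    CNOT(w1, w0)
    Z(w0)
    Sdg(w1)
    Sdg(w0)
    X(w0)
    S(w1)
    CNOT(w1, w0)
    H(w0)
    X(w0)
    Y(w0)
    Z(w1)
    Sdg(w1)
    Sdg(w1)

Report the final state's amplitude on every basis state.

The resulting statevector has amplitude sqrt(2)*(1 - I)/4 on |00>, sqrt(2)*(1 + I)/4 on |01>, sqrt(2)*(-1 - I)/4 on |10>, sqrt(2)*(-1 + I)/4 on |11>.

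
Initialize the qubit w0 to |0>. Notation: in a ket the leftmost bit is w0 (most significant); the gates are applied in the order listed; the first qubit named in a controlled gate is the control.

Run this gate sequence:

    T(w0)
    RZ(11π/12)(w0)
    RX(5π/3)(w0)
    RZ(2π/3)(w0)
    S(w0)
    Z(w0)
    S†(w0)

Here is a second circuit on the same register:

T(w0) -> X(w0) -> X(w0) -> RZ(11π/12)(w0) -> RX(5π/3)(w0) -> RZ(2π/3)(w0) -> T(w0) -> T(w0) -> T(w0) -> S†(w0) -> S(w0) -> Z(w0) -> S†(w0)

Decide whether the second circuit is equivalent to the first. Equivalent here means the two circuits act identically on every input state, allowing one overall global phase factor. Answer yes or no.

No: there is an input state on which the two circuits produce genuinely different outputs (not merely differing by a phase).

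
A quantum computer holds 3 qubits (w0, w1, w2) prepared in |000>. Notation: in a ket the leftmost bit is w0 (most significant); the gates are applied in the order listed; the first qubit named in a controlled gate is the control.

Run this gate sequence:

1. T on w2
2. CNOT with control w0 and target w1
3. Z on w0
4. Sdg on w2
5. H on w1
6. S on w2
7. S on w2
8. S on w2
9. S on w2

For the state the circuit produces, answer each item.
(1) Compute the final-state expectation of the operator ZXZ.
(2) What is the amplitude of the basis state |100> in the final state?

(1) The observable ZXZ averages to 1. Key observation: the block from step 6 through step 9 cancels to the identity and can be dropped.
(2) The amplitude on |100> is 0.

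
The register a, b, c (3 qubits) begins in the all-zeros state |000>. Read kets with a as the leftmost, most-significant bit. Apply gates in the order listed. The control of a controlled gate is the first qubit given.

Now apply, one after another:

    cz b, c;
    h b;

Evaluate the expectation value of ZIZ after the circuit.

The observable ZIZ averages to 1.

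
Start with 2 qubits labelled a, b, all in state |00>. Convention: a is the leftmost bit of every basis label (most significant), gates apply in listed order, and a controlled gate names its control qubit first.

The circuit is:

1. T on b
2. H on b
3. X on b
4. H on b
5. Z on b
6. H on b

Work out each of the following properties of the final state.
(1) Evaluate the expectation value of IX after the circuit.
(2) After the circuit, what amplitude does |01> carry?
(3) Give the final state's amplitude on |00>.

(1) The observable IX averages to 1.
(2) The amplitude on |01> is sqrt(2)/2.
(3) The final state's coefficient on |00> equals sqrt(2)/2.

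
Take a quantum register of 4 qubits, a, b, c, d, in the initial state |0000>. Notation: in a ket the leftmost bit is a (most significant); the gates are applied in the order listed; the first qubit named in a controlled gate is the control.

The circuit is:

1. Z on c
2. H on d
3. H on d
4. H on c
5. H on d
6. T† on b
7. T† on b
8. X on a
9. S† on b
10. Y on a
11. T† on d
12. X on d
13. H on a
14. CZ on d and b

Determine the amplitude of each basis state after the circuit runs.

After the circuit, the state carries amplitude -sqrt(2)*exp(I*pi/4)/4 on |0000>, -sqrt(2)*I/4 on |0001>, -sqrt(2)*exp(I*pi/4)/4 on |0010>, -sqrt(2)*I/4 on |0011>, 0 on |0100>, 0 on |0101>, 0 on |0110>, 0 on |0111>, -sqrt(2)*exp(I*pi/4)/4 on |1000>, -sqrt(2)*I/4 on |1001>, -sqrt(2)*exp(I*pi/4)/4 on |1010>, -sqrt(2)*I/4 on |1011>, 0 on |1100>, 0 on |1101>, 0 on |1110>, 0 on |1111>. Key observation: the block from step 2 through step 3 cancels to the identity and can be dropped.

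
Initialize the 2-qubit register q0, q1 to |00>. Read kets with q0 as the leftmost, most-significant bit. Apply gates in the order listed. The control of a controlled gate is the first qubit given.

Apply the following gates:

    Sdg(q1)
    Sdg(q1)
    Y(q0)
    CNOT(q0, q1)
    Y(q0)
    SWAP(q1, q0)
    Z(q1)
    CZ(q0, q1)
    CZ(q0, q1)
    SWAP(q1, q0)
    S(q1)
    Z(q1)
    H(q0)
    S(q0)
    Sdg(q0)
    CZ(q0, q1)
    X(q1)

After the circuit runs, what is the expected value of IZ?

The observable IZ averages to 1.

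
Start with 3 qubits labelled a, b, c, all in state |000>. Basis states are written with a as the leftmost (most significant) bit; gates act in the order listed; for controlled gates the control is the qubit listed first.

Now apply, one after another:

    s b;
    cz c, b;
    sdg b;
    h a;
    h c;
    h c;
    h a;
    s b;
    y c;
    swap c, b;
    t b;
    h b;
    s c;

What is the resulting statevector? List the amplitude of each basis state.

The resulting statevector has amplitude sqrt(2)*exp(3*I*pi/4)/2 on |000>, -sqrt(2)*exp(3*I*pi/4)/2 on |010>, and 0 on every other basis state. Key observation: the block from step 3 through step 8 cancels to the identity and can be dropped.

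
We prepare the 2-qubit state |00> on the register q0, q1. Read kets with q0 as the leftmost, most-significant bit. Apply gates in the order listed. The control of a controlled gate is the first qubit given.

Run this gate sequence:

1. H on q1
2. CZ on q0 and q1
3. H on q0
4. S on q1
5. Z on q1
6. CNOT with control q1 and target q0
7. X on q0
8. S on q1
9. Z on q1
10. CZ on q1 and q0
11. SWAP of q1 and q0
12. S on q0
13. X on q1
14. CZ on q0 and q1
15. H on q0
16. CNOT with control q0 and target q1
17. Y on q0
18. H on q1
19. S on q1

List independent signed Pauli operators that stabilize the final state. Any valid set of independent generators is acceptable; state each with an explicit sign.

One valid set of independent stabilizer generators is -YI, +IZ (any independent generating set of the same group is equally correct).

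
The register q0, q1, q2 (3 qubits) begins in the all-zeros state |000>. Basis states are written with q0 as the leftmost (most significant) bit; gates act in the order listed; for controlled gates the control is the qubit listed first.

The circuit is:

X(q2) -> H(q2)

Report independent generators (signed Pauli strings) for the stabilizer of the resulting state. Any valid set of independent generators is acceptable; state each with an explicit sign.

The stabilizer group can be generated by -IIX, +ZII, +IZI, among other valid generating sets.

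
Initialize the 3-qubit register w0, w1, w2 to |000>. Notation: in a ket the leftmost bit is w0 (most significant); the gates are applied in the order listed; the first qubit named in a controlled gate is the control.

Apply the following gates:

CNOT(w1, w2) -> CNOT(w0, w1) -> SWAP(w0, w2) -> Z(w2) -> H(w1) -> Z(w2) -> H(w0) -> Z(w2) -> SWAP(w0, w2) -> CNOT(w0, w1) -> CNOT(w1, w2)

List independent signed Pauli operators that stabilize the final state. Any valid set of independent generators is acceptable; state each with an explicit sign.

One valid set of independent stabilizer generators is +IXI, +IIX, +ZII (any independent generating set of the same group is equally correct).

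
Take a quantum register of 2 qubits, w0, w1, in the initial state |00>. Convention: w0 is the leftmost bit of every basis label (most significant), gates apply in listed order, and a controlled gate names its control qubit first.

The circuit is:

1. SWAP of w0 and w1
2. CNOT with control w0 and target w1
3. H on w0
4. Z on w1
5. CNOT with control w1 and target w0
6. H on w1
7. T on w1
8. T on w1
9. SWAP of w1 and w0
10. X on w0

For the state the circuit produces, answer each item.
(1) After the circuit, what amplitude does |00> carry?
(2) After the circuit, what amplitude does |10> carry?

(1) The amplitude on |00> is I/2.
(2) The amplitude on |10> is 1/2.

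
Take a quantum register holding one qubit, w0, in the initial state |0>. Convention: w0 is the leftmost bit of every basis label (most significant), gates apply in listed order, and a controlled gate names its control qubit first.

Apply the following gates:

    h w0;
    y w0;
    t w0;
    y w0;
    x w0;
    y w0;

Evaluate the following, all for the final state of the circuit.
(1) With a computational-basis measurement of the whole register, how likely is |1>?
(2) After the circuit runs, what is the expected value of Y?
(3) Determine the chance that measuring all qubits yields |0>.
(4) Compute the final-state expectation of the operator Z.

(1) A full measurement returns |1> with probability 1/2.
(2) The observable Y averages to sqrt(2)/2.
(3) The probability of measuring |0> is 1/2.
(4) The expectation value of Z is 0.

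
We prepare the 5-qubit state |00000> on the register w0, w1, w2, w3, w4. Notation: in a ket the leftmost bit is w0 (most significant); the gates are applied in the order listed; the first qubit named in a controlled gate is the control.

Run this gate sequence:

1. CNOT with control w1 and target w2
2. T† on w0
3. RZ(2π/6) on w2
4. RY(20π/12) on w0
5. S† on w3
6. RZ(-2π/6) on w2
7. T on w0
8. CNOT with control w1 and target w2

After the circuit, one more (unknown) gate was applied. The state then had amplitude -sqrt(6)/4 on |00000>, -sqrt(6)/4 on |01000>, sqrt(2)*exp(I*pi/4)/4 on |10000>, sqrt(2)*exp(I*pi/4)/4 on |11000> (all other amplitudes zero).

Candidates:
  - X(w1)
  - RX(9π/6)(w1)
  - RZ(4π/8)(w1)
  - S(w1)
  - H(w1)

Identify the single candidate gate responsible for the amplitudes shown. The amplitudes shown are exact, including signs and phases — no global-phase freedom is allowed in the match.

It was H(w1) that produced the state shown.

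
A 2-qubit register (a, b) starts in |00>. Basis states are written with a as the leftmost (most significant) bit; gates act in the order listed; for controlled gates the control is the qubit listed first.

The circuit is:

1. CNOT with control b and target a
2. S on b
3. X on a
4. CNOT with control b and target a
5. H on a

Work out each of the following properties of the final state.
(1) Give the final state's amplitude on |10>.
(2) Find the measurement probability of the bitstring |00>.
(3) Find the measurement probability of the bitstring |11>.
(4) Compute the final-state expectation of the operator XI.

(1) The amplitude on |10> is -sqrt(2)/2.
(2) A full measurement returns |00> with probability 1/2.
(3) A full measurement returns |11> with probability 0.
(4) The observable XI averages to -1.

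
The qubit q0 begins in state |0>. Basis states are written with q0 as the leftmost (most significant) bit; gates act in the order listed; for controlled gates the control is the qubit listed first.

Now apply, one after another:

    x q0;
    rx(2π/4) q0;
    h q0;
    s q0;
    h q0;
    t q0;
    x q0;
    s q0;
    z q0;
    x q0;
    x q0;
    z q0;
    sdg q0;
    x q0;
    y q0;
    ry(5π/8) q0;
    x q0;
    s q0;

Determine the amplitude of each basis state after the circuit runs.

After the circuit, the state carries amplitude sqrt(2)*(1 + I)*cos(5*pi/16)/2 on |0>, sqrt(2)*(1 - I)*sin(5*pi/16)/2 on |1>. Key observation: steps 7-14 multiply out to the identity, so the circuit reduces to the remaining gates.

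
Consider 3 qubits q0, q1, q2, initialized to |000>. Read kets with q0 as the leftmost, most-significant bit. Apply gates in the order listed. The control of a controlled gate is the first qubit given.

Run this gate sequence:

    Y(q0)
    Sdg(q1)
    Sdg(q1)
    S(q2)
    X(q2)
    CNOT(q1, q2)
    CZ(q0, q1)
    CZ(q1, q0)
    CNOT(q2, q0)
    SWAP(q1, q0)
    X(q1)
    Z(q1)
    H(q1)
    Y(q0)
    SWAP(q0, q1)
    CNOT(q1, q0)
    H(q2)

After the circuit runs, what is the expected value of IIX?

The observable IIX averages to -1.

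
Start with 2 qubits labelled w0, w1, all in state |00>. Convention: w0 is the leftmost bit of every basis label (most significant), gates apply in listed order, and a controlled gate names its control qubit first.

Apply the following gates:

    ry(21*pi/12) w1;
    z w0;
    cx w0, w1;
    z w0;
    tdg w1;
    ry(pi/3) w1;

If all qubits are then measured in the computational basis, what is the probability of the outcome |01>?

A full measurement returns |01> with probability -sqrt(3)/8 - sqrt(2)/8 + 1/2.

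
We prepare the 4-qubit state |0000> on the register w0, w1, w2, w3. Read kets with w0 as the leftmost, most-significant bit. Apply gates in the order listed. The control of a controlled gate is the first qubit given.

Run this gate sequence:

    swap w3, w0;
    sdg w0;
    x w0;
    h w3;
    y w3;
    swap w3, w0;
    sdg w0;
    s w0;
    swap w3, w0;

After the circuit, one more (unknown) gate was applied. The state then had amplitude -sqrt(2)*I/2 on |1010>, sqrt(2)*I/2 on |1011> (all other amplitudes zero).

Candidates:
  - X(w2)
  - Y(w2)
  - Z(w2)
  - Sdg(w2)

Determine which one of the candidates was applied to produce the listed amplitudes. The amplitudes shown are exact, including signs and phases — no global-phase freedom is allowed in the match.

The applied gate was X(w2).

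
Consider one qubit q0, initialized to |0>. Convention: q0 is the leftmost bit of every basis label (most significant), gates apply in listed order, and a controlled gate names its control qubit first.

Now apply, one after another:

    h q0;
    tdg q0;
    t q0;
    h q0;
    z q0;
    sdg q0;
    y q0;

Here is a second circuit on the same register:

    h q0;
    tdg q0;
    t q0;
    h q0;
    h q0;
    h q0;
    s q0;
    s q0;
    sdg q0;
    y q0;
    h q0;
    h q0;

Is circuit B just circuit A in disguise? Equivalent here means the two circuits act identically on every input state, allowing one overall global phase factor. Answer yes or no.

Yes: on every input state the two circuits agree up to one overall phase factor.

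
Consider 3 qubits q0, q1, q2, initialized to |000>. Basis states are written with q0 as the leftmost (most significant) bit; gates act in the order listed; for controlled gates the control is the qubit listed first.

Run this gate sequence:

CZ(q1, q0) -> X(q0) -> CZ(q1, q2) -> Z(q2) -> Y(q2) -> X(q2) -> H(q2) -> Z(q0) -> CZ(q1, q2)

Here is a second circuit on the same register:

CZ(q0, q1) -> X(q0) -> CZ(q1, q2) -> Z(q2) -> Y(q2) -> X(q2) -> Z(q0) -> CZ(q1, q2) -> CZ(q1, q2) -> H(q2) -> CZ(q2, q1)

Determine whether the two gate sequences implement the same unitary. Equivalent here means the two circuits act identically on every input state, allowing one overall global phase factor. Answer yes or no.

Yes — the two circuits implement the same unitary up to a global phase.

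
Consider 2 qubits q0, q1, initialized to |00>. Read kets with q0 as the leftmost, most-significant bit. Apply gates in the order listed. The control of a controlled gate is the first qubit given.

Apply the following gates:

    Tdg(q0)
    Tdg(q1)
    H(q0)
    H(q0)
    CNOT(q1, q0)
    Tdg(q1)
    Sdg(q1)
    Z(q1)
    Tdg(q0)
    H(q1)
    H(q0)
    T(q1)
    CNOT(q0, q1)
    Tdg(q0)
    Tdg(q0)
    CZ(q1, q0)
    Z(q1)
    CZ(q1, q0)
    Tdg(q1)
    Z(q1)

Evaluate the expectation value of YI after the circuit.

In the final state, YI has expectation -sqrt(2)/2.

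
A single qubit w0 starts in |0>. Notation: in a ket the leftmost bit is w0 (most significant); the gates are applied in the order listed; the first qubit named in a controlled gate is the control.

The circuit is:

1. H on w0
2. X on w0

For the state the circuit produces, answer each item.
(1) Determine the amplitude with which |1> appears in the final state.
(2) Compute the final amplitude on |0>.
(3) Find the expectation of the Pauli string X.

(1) The final state's coefficient on |1> equals sqrt(2)/2.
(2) The final state's coefficient on |0> equals sqrt(2)/2.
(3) The expectation value of X is 1.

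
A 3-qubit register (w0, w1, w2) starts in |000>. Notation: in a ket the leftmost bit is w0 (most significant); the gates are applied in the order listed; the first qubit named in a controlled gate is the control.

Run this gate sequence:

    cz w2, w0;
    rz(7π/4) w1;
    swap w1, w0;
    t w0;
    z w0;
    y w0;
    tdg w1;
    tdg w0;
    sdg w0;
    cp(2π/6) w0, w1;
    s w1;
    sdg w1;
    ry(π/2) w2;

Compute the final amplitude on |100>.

The amplitude on |100> is sqrt(2)*exp(7*I*pi/8)/2.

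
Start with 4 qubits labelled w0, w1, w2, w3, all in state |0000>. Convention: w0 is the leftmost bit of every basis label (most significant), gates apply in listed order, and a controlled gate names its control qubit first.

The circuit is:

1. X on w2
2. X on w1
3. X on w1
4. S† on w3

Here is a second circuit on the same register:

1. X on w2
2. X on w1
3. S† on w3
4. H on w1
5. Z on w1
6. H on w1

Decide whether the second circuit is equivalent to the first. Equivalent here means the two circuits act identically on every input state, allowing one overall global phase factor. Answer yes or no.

Yes, they are equivalent — the unitaries differ by at most a global phase.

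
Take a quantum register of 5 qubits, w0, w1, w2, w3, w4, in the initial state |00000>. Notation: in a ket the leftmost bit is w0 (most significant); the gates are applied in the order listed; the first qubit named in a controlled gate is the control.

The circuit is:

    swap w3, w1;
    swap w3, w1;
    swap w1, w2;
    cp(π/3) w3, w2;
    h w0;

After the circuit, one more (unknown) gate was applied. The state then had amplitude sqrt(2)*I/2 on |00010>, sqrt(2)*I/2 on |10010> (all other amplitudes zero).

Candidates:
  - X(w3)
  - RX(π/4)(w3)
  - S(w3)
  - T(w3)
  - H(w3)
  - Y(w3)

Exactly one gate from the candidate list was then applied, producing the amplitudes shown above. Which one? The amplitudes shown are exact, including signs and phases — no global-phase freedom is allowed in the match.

It was Y(w3) that produced the state shown. Key observation: the block from step 1 through step 2 cancels to the identity and can be dropped.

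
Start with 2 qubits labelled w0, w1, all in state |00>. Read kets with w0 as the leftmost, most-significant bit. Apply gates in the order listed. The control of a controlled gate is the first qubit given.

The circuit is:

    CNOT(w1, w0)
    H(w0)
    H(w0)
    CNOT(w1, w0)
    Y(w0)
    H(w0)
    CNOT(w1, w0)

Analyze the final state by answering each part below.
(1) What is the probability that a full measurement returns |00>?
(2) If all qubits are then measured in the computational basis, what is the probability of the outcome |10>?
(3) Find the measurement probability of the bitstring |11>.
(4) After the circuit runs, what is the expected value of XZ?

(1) Outcome |00> occurs with probability 1/2.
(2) The probability of measuring |10> is 1/2.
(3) Outcome |11> occurs with probability 0.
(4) The expectation value of XZ is -1.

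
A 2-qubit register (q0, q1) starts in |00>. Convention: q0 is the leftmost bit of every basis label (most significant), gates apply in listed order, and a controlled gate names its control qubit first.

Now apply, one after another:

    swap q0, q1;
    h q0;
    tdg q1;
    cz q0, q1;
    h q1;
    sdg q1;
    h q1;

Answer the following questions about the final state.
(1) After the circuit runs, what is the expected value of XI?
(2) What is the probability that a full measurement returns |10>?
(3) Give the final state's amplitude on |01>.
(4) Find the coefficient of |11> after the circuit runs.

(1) In the final state, XI has expectation 1.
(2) The probability of measuring |10> is 1/4.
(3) The amplitude on |01> is sqrt(2)*(1 + I)/4.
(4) The amplitude on |11> is sqrt(2)*(1 + I)/4.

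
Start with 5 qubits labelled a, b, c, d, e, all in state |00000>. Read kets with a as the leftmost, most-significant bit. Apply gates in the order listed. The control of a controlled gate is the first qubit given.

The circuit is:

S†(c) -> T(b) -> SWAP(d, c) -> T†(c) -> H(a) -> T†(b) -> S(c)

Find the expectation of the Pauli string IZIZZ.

The observable IZIZZ averages to 1.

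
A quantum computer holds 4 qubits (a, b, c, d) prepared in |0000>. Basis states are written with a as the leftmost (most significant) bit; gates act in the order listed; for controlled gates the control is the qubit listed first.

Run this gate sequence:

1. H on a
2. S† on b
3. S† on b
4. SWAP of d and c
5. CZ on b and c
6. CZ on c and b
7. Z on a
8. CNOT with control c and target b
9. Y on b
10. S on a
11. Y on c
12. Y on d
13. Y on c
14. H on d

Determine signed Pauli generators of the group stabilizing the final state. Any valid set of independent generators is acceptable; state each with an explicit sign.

The final state is stabilized by the group generated by -YIII, -IIIX, -IZII, +IIZI; other independent generating sets are equally valid.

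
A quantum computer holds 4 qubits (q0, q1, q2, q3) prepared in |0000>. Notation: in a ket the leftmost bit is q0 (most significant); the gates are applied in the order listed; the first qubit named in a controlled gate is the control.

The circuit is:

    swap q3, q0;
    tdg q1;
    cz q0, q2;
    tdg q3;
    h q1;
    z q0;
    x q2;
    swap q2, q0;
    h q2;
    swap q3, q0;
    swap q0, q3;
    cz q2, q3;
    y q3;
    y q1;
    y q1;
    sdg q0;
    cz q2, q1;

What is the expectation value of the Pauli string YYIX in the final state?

In the final state, YYIX has expectation 0.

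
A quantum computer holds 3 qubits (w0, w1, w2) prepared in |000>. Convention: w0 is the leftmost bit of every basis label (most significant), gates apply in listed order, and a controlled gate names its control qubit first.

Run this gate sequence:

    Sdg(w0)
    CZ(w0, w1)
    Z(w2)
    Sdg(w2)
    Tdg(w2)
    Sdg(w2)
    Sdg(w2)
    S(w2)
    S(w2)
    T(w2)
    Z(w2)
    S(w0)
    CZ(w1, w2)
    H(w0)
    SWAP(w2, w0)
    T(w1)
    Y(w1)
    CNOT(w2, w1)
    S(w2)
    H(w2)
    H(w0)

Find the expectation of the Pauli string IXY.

The expectation value of IXY is -1.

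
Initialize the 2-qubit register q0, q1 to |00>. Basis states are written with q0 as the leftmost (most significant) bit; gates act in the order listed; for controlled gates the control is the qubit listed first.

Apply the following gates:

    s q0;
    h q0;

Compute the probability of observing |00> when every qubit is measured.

The probability of measuring |00> is 1/2.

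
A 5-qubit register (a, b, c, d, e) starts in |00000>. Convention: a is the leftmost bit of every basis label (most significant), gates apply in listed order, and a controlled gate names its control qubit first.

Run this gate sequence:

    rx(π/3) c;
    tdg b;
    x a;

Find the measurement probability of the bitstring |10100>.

Outcome |10100> occurs with probability 1/4.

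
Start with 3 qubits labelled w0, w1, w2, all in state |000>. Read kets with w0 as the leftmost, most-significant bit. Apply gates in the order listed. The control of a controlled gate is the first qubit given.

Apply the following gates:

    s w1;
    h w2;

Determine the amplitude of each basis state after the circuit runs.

After the circuit, the state carries amplitude sqrt(2)/2 on |000>, sqrt(2)/2 on |001>, and 0 on every other basis state.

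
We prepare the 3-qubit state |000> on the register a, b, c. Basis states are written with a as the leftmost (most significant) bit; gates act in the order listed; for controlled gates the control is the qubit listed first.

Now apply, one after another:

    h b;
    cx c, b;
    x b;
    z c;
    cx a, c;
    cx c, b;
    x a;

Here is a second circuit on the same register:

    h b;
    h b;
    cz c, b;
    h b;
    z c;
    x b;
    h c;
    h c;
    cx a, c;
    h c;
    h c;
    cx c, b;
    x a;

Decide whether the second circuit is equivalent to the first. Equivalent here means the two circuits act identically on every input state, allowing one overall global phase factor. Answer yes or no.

Yes: on every input state the two circuits agree up to one overall phase factor.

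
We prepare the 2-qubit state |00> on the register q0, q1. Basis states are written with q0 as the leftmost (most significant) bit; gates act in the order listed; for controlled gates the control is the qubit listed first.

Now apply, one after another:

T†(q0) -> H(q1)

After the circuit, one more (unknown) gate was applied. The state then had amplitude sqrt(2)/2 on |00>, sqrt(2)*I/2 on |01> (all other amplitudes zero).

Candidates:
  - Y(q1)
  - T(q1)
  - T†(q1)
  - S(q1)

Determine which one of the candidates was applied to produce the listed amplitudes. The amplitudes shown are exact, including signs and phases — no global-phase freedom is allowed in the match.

The applied gate was S(q1).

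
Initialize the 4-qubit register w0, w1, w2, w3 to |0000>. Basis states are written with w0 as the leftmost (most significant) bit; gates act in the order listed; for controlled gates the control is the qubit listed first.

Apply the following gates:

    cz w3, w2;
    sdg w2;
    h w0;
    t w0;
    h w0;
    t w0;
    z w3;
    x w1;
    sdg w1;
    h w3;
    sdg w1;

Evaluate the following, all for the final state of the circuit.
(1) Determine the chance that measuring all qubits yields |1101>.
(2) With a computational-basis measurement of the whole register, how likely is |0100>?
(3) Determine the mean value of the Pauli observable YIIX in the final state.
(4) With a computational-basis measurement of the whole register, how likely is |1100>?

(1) Outcome |1101> occurs with probability 1/4 - sqrt(2)/8.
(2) A full measurement returns |0100> with probability sqrt(2)/8 + 1/4.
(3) In the final state, YIIX has expectation -1/2.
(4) The probability of measuring |1100> is 1/4 - sqrt(2)/8.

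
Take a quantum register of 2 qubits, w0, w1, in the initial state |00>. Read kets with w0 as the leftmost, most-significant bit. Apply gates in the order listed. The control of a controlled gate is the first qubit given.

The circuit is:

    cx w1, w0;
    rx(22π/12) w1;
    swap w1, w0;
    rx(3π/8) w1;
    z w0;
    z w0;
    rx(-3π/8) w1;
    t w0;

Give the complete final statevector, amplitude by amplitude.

After the circuit, the state carries amplitude -sqrt(6)/4 - sqrt(2)/4 on |00>, 0 on |01>, -sqrt(6)*I*exp(I*pi/4)*cos(3*pi/16)**2/4 - sqrt(6)*I*exp(I*pi/4)*sin(3*pi/16)**2/4 + sqrt(2)*I*exp(I*pi/4)*sin(3*pi/16)**2/4 + sqrt(2)*I*exp(I*pi/4)*cos(3*pi/16)**2/4 on |10>, 0 on |11>. Key observation: gates 4-7 undo each other exactly, leaving only the rest of the circuit to track.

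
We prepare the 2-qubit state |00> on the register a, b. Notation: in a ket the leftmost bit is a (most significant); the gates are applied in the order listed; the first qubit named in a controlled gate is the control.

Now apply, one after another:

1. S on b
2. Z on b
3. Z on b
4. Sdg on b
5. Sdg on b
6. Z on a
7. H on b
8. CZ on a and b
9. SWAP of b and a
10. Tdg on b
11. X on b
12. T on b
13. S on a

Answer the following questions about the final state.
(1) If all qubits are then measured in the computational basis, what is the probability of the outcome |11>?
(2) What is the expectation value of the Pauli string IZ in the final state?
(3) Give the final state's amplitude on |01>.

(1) A full measurement returns |11> with probability 1/2. Key observation: steps 1-4 multiply out to the identity, so the circuit reduces to the remaining gates.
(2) The expectation value of IZ is -1.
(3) The amplitude on |01> is sqrt(2)*exp(I*pi/4)/2.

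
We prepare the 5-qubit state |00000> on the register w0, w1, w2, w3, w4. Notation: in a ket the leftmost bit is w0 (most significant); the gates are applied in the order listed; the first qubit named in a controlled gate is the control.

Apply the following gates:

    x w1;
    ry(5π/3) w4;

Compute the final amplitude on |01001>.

The final state's coefficient on |01001> equals 1/2.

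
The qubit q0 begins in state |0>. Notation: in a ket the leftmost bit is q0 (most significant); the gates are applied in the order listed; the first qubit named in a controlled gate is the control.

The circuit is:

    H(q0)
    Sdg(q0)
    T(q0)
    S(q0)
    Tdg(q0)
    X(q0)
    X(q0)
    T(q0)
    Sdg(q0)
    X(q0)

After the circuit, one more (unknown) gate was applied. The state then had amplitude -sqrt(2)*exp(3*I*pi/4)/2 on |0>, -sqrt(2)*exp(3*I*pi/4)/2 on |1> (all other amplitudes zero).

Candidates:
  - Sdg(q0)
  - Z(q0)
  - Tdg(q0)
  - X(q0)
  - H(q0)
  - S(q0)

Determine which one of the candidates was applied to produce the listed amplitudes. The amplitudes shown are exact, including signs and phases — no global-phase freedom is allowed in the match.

The unique candidate consistent with the amplitudes is Tdg(q0). Key observation: gates 4-9 undo each other exactly, leaving only the rest of the circuit to track.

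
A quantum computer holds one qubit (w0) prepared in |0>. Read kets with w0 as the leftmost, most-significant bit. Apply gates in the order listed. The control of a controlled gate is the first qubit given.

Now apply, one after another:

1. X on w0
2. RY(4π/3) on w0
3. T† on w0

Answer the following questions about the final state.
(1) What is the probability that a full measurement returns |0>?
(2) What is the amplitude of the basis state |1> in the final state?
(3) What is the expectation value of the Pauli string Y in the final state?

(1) Outcome |0> occurs with probability 3/4.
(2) The amplitude on |1> is exp(3*I*pi/4)/2.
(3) The expectation value of Y is -sqrt(6)/4.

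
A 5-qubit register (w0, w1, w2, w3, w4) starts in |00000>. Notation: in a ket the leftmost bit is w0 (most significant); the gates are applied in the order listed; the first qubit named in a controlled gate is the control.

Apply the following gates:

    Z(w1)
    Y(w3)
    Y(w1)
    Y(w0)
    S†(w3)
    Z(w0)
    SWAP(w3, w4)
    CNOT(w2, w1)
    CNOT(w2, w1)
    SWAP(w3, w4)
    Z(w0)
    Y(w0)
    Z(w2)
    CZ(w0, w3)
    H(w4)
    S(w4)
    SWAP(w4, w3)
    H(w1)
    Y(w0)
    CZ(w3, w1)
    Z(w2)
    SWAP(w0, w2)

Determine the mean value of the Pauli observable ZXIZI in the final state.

The observable ZXIZI averages to -1. Key observation: the block from step 6 through step 11 cancels to the identity and can be dropped.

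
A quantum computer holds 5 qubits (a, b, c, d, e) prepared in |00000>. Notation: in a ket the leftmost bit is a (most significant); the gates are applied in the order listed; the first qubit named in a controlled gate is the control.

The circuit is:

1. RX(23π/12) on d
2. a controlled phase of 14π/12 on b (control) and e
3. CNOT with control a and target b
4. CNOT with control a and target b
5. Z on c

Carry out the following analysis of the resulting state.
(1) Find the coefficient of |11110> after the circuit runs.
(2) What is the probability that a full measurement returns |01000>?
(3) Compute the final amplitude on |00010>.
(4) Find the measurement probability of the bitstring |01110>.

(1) The amplitude on |11110> is 0.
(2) Outcome |01000> occurs with probability 0.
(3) The amplitude on |00010> is -I*sqrt(sqrt(2) + 2)/4 + I*sqrt(6 - 3*sqrt(2))/4.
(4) A full measurement returns |01110> with probability 0.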